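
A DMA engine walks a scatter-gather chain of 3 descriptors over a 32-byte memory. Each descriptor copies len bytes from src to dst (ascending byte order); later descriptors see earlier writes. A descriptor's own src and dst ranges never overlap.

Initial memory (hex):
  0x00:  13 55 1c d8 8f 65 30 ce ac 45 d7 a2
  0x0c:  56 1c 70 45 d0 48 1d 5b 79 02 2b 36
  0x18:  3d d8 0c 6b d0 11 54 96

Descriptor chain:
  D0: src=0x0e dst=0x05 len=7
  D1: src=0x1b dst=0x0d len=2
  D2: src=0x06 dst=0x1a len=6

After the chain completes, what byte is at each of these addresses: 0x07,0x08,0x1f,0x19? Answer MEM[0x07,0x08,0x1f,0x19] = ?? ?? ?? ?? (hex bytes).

#0 dst[0x05+7] := {0x70,0x45,0xd0,0x48,0x1d,0x5b,0x79}
#1 dst[0x0d+2] := {0x6b,0xd0}
#2 dst[0x1a+6] := {0x45,0xd0,0x48,0x1d,0x5b,0x79}
query mem[0x07]=0xd0, mem[0x08]=0x48, mem[0x1f]=0x79, mem[0x19]=0xd8

MEM[0x07,0x08,0x1f,0x19] = d0 48 79 d8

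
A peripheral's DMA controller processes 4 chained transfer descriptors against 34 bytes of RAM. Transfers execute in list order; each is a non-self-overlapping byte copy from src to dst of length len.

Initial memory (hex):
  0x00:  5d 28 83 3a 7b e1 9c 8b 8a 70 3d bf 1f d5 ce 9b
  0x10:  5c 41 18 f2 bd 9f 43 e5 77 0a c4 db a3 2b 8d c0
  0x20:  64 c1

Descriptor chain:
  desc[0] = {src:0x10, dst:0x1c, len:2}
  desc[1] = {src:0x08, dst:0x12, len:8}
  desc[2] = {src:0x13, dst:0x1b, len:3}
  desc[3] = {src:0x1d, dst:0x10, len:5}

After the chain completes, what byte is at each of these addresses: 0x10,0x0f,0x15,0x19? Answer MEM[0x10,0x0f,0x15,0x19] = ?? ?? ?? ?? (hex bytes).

MEM[0x10,0x0f,0x15,0x19] = bf 9b bf 9b

#0 dst[0x1c+2] := {0x5c,0x41}
#1 dst[0x12+8] := {0x8a,0x70,0x3d,0xbf,0x1f,0xd5,0xce,0x9b}
#2 dst[0x1b+3] := {0x70,0x3d,0xbf}
#3 dst[0x10+5] := {0xbf,0x8d,0xc0,0x64,0xc1}
query mem[0x10]=0xbf, mem[0x0f]=0x9b, mem[0x15]=0xbf, mem[0x19]=0x9b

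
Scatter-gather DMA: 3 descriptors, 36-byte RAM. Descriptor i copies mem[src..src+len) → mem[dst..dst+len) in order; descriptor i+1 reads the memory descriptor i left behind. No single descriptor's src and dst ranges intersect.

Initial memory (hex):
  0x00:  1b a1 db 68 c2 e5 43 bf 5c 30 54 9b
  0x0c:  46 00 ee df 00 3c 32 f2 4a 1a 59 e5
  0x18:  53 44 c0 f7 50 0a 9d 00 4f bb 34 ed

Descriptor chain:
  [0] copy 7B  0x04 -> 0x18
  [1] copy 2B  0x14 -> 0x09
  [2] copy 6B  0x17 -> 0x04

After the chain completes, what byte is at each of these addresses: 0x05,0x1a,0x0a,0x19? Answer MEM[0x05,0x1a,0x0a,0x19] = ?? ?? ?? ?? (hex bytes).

MEM[0x05,0x1a,0x0a,0x19] = c2 43 1a e5

[0] 0x04->0x18 len=7 : c2 e5 43 bf 5c 30 54
[1] 0x14->0x09 len=2 : 4a 1a
[2] 0x17->0x04 len=6 : e5 c2 e5 43 bf 5c
query mem[0x05]=0xc2, mem[0x1a]=0x43, mem[0x0a]=0x1a, mem[0x19]=0xe5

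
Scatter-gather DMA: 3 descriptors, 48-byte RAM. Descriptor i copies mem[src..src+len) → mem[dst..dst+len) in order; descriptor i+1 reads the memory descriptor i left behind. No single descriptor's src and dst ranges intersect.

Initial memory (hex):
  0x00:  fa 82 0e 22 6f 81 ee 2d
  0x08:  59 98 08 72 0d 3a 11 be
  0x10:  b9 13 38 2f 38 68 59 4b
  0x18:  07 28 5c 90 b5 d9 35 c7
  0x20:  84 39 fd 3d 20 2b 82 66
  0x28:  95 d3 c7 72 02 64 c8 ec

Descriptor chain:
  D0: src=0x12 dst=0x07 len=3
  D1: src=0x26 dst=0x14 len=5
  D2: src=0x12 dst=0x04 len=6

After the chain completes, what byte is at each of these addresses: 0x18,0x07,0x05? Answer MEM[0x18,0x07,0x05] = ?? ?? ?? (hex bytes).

#0 dst[0x07+3] := {0x38,0x2f,0x38}
#1 dst[0x14+5] := {0x82,0x66,0x95,0xd3,0xc7}
#2 dst[0x04+6] := {0x38,0x2f,0x82,0x66,0x95,0xd3}
query mem[0x18]=0xc7, mem[0x07]=0x66, mem[0x05]=0x2f

MEM[0x18,0x07,0x05] = c7 66 2f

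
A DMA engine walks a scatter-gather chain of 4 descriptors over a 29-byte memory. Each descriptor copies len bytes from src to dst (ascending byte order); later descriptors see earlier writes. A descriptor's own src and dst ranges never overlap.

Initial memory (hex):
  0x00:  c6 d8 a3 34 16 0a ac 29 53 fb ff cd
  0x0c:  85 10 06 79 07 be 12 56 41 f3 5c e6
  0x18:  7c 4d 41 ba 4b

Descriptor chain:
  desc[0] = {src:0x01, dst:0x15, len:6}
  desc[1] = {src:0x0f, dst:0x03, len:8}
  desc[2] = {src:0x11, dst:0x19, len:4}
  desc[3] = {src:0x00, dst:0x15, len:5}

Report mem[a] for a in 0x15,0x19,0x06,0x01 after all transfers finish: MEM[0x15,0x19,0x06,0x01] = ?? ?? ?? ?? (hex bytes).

MEM[0x15,0x19,0x06,0x01] = c6 07 12 d8

  after D0: wrote 6B at 0x15 = d8a334160aac
  after D1: wrote 8B at 0x03 = 7907be125641d8a3
  after D2: wrote 4B at 0x19 = be125641
  after D3: wrote 5B at 0x15 = c6d8a37907
query mem[0x15]=0xc6, mem[0x19]=0x07, mem[0x06]=0x12, mem[0x01]=0xd8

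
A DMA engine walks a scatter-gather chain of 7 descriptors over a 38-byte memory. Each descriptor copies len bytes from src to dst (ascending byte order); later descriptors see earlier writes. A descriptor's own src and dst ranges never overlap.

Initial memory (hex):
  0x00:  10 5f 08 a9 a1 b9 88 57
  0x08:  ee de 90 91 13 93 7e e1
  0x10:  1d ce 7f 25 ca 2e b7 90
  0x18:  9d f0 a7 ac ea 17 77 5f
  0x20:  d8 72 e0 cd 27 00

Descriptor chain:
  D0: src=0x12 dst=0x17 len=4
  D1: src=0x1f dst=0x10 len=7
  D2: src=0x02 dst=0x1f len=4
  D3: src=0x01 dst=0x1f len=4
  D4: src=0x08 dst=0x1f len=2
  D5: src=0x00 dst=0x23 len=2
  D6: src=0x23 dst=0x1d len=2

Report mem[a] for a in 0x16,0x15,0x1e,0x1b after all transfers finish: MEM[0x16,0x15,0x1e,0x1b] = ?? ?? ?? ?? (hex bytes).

MEM[0x16,0x15,0x1e,0x1b] = 00 27 5f ac

[0] 0x12->0x17 len=4 : 7f 25 ca 2e
[1] 0x1f->0x10 len=7 : 5f d8 72 e0 cd 27 00
[2] 0x02->0x1f len=4 : 08 a9 a1 b9
[3] 0x01->0x1f len=4 : 5f 08 a9 a1
[4] 0x08->0x1f len=2 : ee de
[5] 0x00->0x23 len=2 : 10 5f
[6] 0x23->0x1d len=2 : 10 5f
query mem[0x16]=0x00, mem[0x15]=0x27, mem[0x1e]=0x5f, mem[0x1b]=0xac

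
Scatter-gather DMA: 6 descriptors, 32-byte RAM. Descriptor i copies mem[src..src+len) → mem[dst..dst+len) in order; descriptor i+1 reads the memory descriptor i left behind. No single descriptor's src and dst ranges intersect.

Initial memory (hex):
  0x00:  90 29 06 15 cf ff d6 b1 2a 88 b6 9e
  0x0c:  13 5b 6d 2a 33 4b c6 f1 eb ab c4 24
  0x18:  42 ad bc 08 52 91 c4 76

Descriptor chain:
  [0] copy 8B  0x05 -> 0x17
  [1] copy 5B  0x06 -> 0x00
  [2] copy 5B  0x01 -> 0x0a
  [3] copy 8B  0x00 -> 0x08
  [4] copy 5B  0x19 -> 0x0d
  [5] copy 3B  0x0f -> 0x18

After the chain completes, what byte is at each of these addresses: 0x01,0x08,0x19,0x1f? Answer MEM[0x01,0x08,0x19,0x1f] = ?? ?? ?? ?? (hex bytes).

  after D0: wrote 8B at 0x17 = ffd6b12a88b69e13
  after D1: wrote 5B at 0x00 = d6b12a88b6
  after D2: wrote 5B at 0x0a = b12a88b6ff
  after D3: wrote 8B at 0x08 = d6b12a88b6ffd6b1
  after D4: wrote 5B at 0x0d = b12a88b69e
  after D5: wrote 3B at 0x18 = 88b69e
query mem[0x01]=0xb1, mem[0x08]=0xd6, mem[0x19]=0xb6, mem[0x1f]=0x76

MEM[0x01,0x08,0x19,0x1f] = b1 d6 b6 76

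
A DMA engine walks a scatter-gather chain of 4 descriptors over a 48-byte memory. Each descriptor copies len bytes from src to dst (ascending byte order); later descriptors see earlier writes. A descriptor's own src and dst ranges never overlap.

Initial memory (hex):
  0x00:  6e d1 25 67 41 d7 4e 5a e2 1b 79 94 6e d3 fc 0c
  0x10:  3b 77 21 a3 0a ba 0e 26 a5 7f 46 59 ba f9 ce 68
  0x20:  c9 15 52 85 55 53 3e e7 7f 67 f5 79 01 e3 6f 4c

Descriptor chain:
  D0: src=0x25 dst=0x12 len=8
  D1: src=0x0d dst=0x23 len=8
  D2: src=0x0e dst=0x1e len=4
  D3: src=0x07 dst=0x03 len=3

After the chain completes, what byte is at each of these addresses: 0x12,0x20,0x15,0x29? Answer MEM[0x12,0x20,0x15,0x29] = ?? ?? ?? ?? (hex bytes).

MEM[0x12,0x20,0x15,0x29] = 53 3b 7f 3e

[0] 0x25->0x12 len=8 : 53 3e e7 7f 67 f5 79 01
[1] 0x0d->0x23 len=8 : d3 fc 0c 3b 77 53 3e e7
[2] 0x0e->0x1e len=4 : fc 0c 3b 77
[3] 0x07->0x03 len=3 : 5a e2 1b
query mem[0x12]=0x53, mem[0x20]=0x3b, mem[0x15]=0x7f, mem[0x29]=0x3e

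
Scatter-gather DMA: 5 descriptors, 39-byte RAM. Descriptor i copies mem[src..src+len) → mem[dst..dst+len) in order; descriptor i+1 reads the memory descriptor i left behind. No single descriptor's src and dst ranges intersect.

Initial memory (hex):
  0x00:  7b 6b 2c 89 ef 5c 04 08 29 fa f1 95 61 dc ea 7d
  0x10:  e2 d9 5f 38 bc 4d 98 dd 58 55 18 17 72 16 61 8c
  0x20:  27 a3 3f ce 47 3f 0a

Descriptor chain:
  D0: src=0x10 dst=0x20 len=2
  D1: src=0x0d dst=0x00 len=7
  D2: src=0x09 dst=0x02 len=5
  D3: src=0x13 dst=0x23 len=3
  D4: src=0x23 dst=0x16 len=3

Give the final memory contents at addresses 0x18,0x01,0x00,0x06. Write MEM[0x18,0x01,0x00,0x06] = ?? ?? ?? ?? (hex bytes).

[0] 0x10->0x20 len=2 : e2 d9
[1] 0x0d->0x00 len=7 : dc ea 7d e2 d9 5f 38
[2] 0x09->0x02 len=5 : fa f1 95 61 dc
[3] 0x13->0x23 len=3 : 38 bc 4d
[4] 0x23->0x16 len=3 : 38 bc 4d
query mem[0x18]=0x4d, mem[0x01]=0xea, mem[0x00]=0xdc, mem[0x06]=0xdc

MEM[0x18,0x01,0x00,0x06] = 4d ea dc dc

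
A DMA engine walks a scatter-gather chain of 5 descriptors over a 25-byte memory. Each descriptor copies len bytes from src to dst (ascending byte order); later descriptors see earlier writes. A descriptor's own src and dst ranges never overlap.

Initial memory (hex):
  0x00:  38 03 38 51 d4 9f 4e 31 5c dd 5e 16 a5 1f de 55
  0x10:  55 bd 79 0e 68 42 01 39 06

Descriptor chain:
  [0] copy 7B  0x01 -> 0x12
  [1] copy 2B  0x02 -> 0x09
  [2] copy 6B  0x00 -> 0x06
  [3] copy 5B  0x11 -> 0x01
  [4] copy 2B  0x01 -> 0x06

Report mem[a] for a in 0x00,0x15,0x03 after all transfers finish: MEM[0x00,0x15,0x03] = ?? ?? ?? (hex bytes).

MEM[0x00,0x15,0x03] = 38 d4 38

#0 dst[0x12+7] := {0x03,0x38,0x51,0xd4,0x9f,0x4e,0x31}
#1 dst[0x09+2] := {0x38,0x51}
#2 dst[0x06+6] := {0x38,0x03,0x38,0x51,0xd4,0x9f}
#3 dst[0x01+5] := {0xbd,0x03,0x38,0x51,0xd4}
#4 dst[0x06+2] := {0xbd,0x03}
query mem[0x00]=0x38, mem[0x15]=0xd4, mem[0x03]=0x38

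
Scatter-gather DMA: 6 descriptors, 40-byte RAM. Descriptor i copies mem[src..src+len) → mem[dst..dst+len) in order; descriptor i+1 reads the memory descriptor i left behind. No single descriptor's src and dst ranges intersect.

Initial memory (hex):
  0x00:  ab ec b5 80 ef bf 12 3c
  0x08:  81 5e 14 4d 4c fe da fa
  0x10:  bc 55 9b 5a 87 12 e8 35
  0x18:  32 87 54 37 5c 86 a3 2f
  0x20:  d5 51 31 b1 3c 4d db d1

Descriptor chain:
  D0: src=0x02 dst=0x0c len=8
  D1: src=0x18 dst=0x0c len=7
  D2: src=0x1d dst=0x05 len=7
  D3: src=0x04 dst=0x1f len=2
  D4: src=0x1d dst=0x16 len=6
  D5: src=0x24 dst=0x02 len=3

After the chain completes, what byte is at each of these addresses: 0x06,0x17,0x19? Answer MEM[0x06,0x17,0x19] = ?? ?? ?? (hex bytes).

  after D0: wrote 8B at 0x0c = b580efbf123c815e
  after D1: wrote 7B at 0x0c = 328754375c86a3
  after D2: wrote 7B at 0x05 = 86a32fd55131b1
  after D3: wrote 2B at 0x1f = ef86
  after D4: wrote 6B at 0x16 = 86a3ef865131
  after D5: wrote 3B at 0x02 = 3c4ddb
query mem[0x06]=0xa3, mem[0x17]=0xa3, mem[0x19]=0x86

MEM[0x06,0x17,0x19] = a3 a3 86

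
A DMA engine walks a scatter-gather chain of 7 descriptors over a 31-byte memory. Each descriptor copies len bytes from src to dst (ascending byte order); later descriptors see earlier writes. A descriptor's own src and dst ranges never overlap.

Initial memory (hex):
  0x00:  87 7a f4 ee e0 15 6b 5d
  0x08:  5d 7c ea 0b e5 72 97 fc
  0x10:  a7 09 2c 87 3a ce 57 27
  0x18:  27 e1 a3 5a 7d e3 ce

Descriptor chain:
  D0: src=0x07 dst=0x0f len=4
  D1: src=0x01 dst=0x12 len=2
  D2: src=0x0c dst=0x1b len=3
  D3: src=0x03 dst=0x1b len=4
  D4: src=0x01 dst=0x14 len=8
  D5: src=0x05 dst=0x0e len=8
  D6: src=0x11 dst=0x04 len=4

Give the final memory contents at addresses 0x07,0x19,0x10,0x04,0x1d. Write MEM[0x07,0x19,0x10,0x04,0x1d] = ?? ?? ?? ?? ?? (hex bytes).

  after D0: wrote 4B at 0x0f = 5d5d7cea
  after D1: wrote 2B at 0x12 = 7af4
  after D2: wrote 3B at 0x1b = e57297
  after D3: wrote 4B at 0x1b = eee0156b
  after D4: wrote 8B at 0x14 = 7af4eee0156b5d5d
  after D5: wrote 8B at 0x0e = 156b5d5d7cea0be5
  after D6: wrote 4B at 0x04 = 5d7cea0b
query mem[0x07]=0x0b, mem[0x19]=0x6b, mem[0x10]=0x5d, mem[0x04]=0x5d, mem[0x1d]=0x15

MEM[0x07,0x19,0x10,0x04,0x1d] = 0b 6b 5d 5d 15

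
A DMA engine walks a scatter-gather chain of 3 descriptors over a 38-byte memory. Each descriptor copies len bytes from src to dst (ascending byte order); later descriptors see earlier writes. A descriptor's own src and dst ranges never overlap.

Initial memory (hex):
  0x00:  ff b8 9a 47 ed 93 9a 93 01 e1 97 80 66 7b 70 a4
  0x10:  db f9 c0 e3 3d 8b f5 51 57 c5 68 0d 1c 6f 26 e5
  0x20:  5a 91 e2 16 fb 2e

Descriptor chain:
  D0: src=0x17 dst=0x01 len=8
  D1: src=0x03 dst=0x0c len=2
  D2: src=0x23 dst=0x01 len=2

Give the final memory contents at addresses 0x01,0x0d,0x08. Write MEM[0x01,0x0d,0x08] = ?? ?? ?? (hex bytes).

  after D0: wrote 8B at 0x01 = 5157c5680d1c6f26
  after D1: wrote 2B at 0x0c = c568
  after D2: wrote 2B at 0x01 = 16fb
query mem[0x01]=0x16, mem[0x0d]=0x68, mem[0x08]=0x26

MEM[0x01,0x0d,0x08] = 16 68 26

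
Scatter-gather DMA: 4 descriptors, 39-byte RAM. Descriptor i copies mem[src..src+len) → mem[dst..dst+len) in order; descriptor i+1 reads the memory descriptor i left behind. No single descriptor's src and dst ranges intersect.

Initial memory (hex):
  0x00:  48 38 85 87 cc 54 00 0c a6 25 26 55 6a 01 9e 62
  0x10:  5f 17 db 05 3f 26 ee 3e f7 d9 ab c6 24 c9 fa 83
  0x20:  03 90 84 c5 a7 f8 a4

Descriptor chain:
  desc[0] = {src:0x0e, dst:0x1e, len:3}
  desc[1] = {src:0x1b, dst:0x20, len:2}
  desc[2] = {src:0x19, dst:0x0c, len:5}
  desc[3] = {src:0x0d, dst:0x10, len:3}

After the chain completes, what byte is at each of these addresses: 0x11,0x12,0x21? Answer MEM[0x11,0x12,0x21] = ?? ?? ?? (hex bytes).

  after D0: wrote 3B at 0x1e = 9e625f
  after D1: wrote 2B at 0x20 = c624
  after D2: wrote 5B at 0x0c = d9abc624c9
  after D3: wrote 3B at 0x10 = abc624
query mem[0x11]=0xc6, mem[0x12]=0x24, mem[0x21]=0x24

MEM[0x11,0x12,0x21] = c6 24 24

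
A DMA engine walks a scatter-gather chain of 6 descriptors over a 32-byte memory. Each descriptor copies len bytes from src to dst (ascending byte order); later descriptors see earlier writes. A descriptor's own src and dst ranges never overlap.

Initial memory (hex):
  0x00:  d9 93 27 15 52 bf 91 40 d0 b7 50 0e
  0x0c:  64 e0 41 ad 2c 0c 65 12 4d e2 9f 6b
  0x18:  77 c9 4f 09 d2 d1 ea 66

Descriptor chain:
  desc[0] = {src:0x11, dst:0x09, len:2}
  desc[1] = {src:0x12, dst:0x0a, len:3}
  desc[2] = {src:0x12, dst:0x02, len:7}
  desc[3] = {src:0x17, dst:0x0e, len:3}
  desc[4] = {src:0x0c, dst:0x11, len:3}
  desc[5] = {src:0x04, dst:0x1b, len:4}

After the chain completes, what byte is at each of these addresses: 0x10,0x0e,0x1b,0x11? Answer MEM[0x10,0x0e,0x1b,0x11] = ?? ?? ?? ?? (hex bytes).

  after D0: wrote 2B at 0x09 = 0c65
  after D1: wrote 3B at 0x0a = 65124d
  after D2: wrote 7B at 0x02 = 65124de29f6b77
  after D3: wrote 3B at 0x0e = 6b77c9
  after D4: wrote 3B at 0x11 = 4de06b
  after D5: wrote 4B at 0x1b = 4de29f6b
query mem[0x10]=0xc9, mem[0x0e]=0x6b, mem[0x1b]=0x4d, mem[0x11]=0x4d

MEM[0x10,0x0e,0x1b,0x11] = c9 6b 4d 4d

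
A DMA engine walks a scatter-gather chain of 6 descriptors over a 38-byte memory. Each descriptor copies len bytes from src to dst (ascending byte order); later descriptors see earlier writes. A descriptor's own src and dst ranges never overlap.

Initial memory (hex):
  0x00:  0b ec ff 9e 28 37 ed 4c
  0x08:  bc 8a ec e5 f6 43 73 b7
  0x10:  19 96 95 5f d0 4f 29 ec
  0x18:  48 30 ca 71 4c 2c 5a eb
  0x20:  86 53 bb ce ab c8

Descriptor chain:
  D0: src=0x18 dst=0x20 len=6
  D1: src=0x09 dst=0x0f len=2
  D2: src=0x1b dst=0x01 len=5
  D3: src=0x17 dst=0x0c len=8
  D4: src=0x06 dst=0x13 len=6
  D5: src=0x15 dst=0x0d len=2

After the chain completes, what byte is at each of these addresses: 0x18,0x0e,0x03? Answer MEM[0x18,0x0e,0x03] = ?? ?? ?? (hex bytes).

MEM[0x18,0x0e,0x03] = e5 8a 2c

  after D0: wrote 6B at 0x20 = 4830ca714c2c
  after D1: wrote 2B at 0x0f = 8aec
  after D2: wrote 5B at 0x01 = 714c2c5aeb
  after D3: wrote 8B at 0x0c = ec4830ca714c2c5a
  after D4: wrote 6B at 0x13 = ed4cbc8aece5
  after D5: wrote 2B at 0x0d = bc8a
query mem[0x18]=0xe5, mem[0x0e]=0x8a, mem[0x03]=0x2c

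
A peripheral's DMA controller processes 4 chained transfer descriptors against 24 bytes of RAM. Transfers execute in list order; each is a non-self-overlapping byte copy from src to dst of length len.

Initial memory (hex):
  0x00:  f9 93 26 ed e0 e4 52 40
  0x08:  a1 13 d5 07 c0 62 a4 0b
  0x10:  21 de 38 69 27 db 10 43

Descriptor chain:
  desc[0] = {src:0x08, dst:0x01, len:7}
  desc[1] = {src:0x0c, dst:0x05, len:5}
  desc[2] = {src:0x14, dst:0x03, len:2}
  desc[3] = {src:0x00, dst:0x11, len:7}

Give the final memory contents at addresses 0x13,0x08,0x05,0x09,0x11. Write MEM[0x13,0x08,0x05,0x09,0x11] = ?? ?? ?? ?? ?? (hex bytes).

MEM[0x13,0x08,0x05,0x09,0x11] = 13 0b c0 21 f9

#0 dst[0x01+7] := {0xa1,0x13,0xd5,0x07,0xc0,0x62,0xa4}
#1 dst[0x05+5] := {0xc0,0x62,0xa4,0x0b,0x21}
#2 dst[0x03+2] := {0x27,0xdb}
#3 dst[0x11+7] := {0xf9,0xa1,0x13,0x27,0xdb,0xc0,0x62}
query mem[0x13]=0x13, mem[0x08]=0x0b, mem[0x05]=0xc0, mem[0x09]=0x21, mem[0x11]=0xf9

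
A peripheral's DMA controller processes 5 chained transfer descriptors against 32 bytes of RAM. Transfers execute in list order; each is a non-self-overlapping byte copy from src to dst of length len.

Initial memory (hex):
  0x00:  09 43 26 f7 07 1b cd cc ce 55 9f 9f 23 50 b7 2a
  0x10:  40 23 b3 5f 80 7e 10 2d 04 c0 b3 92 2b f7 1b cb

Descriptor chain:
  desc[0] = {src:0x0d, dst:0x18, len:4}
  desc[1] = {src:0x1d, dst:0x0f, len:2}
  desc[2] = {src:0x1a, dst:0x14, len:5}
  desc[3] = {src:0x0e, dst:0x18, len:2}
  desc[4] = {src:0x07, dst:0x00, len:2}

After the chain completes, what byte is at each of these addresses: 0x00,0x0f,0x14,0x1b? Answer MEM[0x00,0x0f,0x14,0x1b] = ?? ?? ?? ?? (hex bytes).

  after D0: wrote 4B at 0x18 = 50b72a40
  after D1: wrote 2B at 0x0f = f71b
  after D2: wrote 5B at 0x14 = 2a402bf71b
  after D3: wrote 2B at 0x18 = b7f7
  after D4: wrote 2B at 0x00 = ccce
query mem[0x00]=0xcc, mem[0x0f]=0xf7, mem[0x14]=0x2a, mem[0x1b]=0x40

MEM[0x00,0x0f,0x14,0x1b] = cc f7 2a 40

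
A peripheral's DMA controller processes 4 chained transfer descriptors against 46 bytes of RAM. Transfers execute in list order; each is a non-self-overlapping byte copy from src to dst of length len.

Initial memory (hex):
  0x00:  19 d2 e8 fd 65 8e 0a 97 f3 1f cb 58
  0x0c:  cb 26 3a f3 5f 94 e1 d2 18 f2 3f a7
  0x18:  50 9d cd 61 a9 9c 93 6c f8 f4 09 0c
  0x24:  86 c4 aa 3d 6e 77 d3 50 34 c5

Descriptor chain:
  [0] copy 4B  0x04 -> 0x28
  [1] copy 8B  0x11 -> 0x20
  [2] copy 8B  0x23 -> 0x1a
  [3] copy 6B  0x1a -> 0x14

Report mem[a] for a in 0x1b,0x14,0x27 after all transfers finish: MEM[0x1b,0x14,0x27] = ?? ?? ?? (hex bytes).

[0] 0x04->0x28 len=4 : 65 8e 0a 97
[1] 0x11->0x20 len=8 : 94 e1 d2 18 f2 3f a7 50
[2] 0x23->0x1a len=8 : 18 f2 3f a7 50 65 8e 0a
[3] 0x1a->0x14 len=6 : 18 f2 3f a7 50 65
query mem[0x1b]=0xf2, mem[0x14]=0x18, mem[0x27]=0x50

MEM[0x1b,0x14,0x27] = f2 18 50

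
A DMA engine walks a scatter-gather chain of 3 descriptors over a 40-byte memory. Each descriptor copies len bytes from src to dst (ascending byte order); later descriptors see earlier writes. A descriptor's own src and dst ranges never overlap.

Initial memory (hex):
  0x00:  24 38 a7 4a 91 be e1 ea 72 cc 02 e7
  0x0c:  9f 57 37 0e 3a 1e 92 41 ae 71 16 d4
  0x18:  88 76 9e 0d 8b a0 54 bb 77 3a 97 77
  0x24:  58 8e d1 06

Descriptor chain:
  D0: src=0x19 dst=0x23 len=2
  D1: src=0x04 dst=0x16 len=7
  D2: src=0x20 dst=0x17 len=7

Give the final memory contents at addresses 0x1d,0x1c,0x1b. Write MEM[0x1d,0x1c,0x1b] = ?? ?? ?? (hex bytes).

MEM[0x1d,0x1c,0x1b] = d1 8e 9e

#0 dst[0x23+2] := {0x76,0x9e}
#1 dst[0x16+7] := {0x91,0xbe,0xe1,0xea,0x72,0xcc,0x02}
#2 dst[0x17+7] := {0x77,0x3a,0x97,0x76,0x9e,0x8e,0xd1}
query mem[0x1d]=0xd1, mem[0x1c]=0x8e, mem[0x1b]=0x9e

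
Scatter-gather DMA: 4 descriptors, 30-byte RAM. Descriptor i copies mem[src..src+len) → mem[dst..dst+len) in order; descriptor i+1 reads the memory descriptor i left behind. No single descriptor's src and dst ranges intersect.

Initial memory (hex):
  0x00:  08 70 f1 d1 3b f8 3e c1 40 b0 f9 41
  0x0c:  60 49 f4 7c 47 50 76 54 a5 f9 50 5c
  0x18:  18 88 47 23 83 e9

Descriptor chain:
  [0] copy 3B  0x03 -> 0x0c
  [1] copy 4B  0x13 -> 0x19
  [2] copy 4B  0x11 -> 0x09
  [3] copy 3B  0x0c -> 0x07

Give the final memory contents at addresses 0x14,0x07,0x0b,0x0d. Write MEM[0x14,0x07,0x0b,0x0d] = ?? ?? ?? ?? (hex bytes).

[0] 0x03->0x0c len=3 : d1 3b f8
[1] 0x13->0x19 len=4 : 54 a5 f9 50
[2] 0x11->0x09 len=4 : 50 76 54 a5
[3] 0x0c->0x07 len=3 : a5 3b f8
query mem[0x14]=0xa5, mem[0x07]=0xa5, mem[0x0b]=0x54, mem[0x0d]=0x3b

MEM[0x14,0x07,0x0b,0x0d] = a5 a5 54 3b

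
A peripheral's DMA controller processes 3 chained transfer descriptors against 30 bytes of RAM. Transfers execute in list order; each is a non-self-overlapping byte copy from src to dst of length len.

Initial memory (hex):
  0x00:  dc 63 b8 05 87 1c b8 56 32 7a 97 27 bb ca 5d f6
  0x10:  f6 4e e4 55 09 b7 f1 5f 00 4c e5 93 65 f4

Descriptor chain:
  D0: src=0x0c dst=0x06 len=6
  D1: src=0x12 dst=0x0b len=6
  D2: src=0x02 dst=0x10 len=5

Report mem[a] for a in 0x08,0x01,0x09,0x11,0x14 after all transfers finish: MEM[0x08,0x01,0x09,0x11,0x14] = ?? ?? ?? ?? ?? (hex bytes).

#0 dst[0x06+6] := {0xbb,0xca,0x5d,0xf6,0xf6,0x4e}
#1 dst[0x0b+6] := {0xe4,0x55,0x09,0xb7,0xf1,0x5f}
#2 dst[0x10+5] := {0xb8,0x05,0x87,0x1c,0xbb}
query mem[0x08]=0x5d, mem[0x01]=0x63, mem[0x09]=0xf6, mem[0x11]=0x05, mem[0x14]=0xbb

MEM[0x08,0x01,0x09,0x11,0x14] = 5d 63 f6 05 bb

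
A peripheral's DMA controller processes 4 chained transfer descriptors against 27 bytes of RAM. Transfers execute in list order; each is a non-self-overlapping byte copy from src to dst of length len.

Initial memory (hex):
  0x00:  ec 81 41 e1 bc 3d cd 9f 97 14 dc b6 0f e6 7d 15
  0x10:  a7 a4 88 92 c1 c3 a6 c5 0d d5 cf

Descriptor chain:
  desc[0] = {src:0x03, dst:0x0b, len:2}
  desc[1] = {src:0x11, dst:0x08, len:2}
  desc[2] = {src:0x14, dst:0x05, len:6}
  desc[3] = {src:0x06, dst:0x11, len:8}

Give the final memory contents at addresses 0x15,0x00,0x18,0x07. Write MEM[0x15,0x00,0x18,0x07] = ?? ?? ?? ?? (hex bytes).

MEM[0x15,0x00,0x18,0x07] = d5 ec e6 a6

#0 dst[0x0b+2] := {0xe1,0xbc}
#1 dst[0x08+2] := {0xa4,0x88}
#2 dst[0x05+6] := {0xc1,0xc3,0xa6,0xc5,0x0d,0xd5}
#3 dst[0x11+8] := {0xc3,0xa6,0xc5,0x0d,0xd5,0xe1,0xbc,0xe6}
query mem[0x15]=0xd5, mem[0x00]=0xec, mem[0x18]=0xe6, mem[0x07]=0xa6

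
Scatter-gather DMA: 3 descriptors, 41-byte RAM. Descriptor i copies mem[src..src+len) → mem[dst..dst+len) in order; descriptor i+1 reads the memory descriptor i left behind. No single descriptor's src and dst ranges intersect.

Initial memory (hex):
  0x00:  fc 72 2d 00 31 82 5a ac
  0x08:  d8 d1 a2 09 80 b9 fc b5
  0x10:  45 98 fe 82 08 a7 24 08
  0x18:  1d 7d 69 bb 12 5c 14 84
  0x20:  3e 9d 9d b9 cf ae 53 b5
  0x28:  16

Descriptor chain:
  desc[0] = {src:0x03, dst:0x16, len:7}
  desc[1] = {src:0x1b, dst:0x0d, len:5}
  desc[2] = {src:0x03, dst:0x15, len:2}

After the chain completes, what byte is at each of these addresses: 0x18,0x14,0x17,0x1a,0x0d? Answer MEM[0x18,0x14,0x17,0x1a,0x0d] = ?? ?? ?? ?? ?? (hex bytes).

MEM[0x18,0x14,0x17,0x1a,0x0d] = 82 08 31 ac d8

  after D0: wrote 7B at 0x16 = 0031825aacd8d1
  after D1: wrote 5B at 0x0d = d8d15c1484
  after D2: wrote 2B at 0x15 = 0031
query mem[0x18]=0x82, mem[0x14]=0x08, mem[0x17]=0x31, mem[0x1a]=0xac, mem[0x0d]=0xd8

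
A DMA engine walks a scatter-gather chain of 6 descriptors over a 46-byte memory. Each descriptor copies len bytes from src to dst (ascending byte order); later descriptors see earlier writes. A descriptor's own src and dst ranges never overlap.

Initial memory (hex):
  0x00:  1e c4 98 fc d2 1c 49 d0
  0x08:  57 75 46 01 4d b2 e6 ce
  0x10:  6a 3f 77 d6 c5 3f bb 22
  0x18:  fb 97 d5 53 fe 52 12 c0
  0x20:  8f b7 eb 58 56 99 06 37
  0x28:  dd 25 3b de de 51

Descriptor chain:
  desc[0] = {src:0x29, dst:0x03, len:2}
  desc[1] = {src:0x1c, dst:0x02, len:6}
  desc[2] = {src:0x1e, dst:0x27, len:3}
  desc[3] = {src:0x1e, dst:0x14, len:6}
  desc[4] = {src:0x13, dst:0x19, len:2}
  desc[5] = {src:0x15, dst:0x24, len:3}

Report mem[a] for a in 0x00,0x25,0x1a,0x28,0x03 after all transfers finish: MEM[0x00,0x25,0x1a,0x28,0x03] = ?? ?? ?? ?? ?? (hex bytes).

  after D0: wrote 2B at 0x03 = 253b
  after D1: wrote 6B at 0x02 = fe5212c08fb7
  after D2: wrote 3B at 0x27 = 12c08f
  after D3: wrote 6B at 0x14 = 12c08fb7eb58
  after D4: wrote 2B at 0x19 = d612
  after D5: wrote 3B at 0x24 = c08fb7
query mem[0x00]=0x1e, mem[0x25]=0x8f, mem[0x1a]=0x12, mem[0x28]=0xc0, mem[0x03]=0x52

MEM[0x00,0x25,0x1a,0x28,0x03] = 1e 8f 12 c0 52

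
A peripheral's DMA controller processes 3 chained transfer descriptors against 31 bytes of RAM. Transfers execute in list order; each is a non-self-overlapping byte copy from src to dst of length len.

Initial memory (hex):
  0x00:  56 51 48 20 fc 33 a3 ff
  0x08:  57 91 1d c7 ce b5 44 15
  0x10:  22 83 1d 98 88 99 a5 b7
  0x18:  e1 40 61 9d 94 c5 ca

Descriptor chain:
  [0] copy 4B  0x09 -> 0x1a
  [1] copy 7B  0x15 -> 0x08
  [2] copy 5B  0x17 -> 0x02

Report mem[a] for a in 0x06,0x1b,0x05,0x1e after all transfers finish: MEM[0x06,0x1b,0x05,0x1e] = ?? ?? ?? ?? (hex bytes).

D0: mem[0x1a..0x1d] <- [91 1d c7 ce]
D1: mem[0x08..0x0e] <- [99 a5 b7 e1 40 91 1d]
D2: mem[0x02..0x06] <- [b7 e1 40 91 1d]
query mem[0x06]=0x1d, mem[0x1b]=0x1d, mem[0x05]=0x91, mem[0x1e]=0xca

MEM[0x06,0x1b,0x05,0x1e] = 1d 1d 91 ca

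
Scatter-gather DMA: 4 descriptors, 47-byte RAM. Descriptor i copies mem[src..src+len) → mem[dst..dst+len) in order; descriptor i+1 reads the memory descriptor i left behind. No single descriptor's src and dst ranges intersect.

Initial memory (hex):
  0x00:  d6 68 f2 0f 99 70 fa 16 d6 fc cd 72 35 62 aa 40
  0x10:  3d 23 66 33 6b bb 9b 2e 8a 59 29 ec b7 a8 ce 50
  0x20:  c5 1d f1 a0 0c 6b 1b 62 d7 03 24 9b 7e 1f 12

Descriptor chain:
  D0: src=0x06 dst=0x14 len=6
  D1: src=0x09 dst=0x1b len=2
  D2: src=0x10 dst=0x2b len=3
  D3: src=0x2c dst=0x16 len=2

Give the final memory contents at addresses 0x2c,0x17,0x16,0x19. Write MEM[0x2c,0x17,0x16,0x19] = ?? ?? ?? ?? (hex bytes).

  after D0: wrote 6B at 0x14 = fa16d6fccd72
  after D1: wrote 2B at 0x1b = fccd
  after D2: wrote 3B at 0x2b = 3d2366
  after D3: wrote 2B at 0x16 = 2366
query mem[0x2c]=0x23, mem[0x17]=0x66, mem[0x16]=0x23, mem[0x19]=0x72

MEM[0x2c,0x17,0x16,0x19] = 23 66 23 72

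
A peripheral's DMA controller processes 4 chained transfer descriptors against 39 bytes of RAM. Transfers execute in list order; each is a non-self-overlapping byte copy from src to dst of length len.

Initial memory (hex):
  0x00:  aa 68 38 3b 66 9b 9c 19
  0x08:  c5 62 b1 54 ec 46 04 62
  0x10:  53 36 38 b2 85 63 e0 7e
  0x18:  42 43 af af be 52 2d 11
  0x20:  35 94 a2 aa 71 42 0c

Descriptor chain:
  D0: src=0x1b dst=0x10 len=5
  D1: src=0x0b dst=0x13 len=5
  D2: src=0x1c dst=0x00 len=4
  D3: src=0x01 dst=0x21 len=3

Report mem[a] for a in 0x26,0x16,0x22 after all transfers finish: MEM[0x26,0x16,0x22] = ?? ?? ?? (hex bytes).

MEM[0x26,0x16,0x22] = 0c 04 2d

  after D0: wrote 5B at 0x10 = afbe522d11
  after D1: wrote 5B at 0x13 = 54ec460462
  after D2: wrote 4B at 0x00 = be522d11
  after D3: wrote 3B at 0x21 = 522d11
query mem[0x26]=0x0c, mem[0x16]=0x04, mem[0x22]=0x2d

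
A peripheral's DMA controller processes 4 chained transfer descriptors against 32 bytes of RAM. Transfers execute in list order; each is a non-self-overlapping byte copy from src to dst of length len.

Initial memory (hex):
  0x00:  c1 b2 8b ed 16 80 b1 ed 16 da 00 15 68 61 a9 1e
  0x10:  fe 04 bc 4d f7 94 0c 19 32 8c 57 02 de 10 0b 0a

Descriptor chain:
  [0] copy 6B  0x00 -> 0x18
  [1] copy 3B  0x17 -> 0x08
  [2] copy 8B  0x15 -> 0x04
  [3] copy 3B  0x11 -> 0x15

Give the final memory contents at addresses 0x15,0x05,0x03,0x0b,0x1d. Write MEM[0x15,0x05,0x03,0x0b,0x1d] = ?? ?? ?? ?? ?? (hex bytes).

#0 dst[0x18+6] := {0xc1,0xb2,0x8b,0xed,0x16,0x80}
#1 dst[0x08+3] := {0x19,0xc1,0xb2}
#2 dst[0x04+8] := {0x94,0x0c,0x19,0xc1,0xb2,0x8b,0xed,0x16}
#3 dst[0x15+3] := {0x04,0xbc,0x4d}
query mem[0x15]=0x04, mem[0x05]=0x0c, mem[0x03]=0xed, mem[0x0b]=0x16, mem[0x1d]=0x80

MEM[0x15,0x05,0x03,0x0b,0x1d] = 04 0c ed 16 80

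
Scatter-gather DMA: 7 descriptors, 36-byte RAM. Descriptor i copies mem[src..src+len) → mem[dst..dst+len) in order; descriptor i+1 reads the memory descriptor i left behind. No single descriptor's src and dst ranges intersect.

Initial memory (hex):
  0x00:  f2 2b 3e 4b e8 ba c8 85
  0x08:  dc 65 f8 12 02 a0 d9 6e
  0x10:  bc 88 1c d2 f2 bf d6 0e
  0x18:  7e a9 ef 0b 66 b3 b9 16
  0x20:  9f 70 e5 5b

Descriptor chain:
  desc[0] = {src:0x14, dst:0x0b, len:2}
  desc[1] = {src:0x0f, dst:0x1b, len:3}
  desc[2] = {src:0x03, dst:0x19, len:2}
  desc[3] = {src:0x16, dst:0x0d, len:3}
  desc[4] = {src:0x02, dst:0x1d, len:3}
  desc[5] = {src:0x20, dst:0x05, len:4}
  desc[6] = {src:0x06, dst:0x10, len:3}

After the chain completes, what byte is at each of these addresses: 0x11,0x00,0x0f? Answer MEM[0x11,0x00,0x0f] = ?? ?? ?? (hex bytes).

MEM[0x11,0x00,0x0f] = e5 f2 7e

[0] 0x14->0x0b len=2 : f2 bf
[1] 0x0f->0x1b len=3 : 6e bc 88
[2] 0x03->0x19 len=2 : 4b e8
[3] 0x16->0x0d len=3 : d6 0e 7e
[4] 0x02->0x1d len=3 : 3e 4b e8
[5] 0x20->0x05 len=4 : 9f 70 e5 5b
[6] 0x06->0x10 len=3 : 70 e5 5b
query mem[0x11]=0xe5, mem[0x00]=0xf2, mem[0x0f]=0x7e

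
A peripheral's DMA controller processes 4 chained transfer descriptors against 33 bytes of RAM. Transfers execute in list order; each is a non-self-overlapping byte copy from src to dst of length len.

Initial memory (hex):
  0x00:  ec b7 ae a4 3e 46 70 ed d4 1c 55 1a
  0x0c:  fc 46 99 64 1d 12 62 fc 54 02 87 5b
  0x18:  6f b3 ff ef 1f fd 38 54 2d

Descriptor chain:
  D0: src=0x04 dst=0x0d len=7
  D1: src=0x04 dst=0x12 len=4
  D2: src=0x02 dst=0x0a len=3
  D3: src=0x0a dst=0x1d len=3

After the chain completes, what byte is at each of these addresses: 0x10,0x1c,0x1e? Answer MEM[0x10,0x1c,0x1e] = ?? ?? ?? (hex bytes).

  after D0: wrote 7B at 0x0d = 3e4670edd41c55
  after D1: wrote 4B at 0x12 = 3e4670ed
  after D2: wrote 3B at 0x0a = aea43e
  after D3: wrote 3B at 0x1d = aea43e
query mem[0x10]=0xed, mem[0x1c]=0x1f, mem[0x1e]=0xa4

MEM[0x10,0x1c,0x1e] = ed 1f a4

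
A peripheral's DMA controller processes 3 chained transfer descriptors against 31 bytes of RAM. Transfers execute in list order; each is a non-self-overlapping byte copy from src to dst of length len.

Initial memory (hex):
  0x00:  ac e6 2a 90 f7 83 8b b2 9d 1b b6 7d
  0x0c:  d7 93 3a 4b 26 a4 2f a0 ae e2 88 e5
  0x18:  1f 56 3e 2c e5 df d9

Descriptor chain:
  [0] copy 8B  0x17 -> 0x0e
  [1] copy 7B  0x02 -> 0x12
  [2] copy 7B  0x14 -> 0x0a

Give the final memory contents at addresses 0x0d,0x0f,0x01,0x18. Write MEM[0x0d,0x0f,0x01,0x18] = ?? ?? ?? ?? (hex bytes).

MEM[0x0d,0x0f,0x01,0x18] = b2 56 e6 9d

#0 dst[0x0e+8] := {0xe5,0x1f,0x56,0x3e,0x2c,0xe5,0xdf,0xd9}
#1 dst[0x12+7] := {0x2a,0x90,0xf7,0x83,0x8b,0xb2,0x9d}
#2 dst[0x0a+7] := {0xf7,0x83,0x8b,0xb2,0x9d,0x56,0x3e}
query mem[0x0d]=0xb2, mem[0x0f]=0x56, mem[0x01]=0xe6, mem[0x18]=0x9d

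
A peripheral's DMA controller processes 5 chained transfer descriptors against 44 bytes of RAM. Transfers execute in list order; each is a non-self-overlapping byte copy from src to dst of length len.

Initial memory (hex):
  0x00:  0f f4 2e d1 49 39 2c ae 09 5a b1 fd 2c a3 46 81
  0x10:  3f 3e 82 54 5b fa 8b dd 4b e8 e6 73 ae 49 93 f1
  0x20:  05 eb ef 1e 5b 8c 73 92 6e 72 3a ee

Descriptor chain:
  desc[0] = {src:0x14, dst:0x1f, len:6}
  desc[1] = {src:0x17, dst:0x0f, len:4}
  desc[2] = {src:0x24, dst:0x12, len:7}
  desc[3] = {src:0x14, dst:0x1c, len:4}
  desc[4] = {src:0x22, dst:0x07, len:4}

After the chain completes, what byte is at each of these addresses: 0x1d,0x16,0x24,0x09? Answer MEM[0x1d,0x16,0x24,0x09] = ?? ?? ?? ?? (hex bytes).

D0: mem[0x1f..0x24] <- [5b fa 8b dd 4b e8]
D1: mem[0x0f..0x12] <- [dd 4b e8 e6]
D2: mem[0x12..0x18] <- [e8 8c 73 92 6e 72 3a]
D3: mem[0x1c..0x1f] <- [73 92 6e 72]
D4: mem[0x07..0x0a] <- [dd 4b e8 8c]
query mem[0x1d]=0x92, mem[0x16]=0x6e, mem[0x24]=0xe8, mem[0x09]=0xe8

MEM[0x1d,0x16,0x24,0x09] = 92 6e e8 e8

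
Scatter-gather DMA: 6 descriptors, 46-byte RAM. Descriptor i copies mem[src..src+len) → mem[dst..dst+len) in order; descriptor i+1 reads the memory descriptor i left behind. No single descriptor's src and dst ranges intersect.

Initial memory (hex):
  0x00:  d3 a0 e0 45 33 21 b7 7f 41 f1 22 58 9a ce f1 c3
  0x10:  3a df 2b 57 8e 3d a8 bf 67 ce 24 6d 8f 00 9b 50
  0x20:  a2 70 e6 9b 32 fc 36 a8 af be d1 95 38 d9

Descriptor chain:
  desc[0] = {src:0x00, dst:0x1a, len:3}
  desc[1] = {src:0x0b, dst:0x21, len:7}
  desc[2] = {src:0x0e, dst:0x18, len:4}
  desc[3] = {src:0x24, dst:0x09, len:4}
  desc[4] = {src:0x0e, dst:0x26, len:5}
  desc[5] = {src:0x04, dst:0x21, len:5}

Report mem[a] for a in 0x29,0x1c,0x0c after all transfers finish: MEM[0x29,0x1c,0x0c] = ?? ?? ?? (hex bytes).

MEM[0x29,0x1c,0x0c] = df e0 df

  after D0: wrote 3B at 0x1a = d3a0e0
  after D1: wrote 7B at 0x21 = 589acef1c33adf
  after D2: wrote 4B at 0x18 = f1c33adf
  after D3: wrote 4B at 0x09 = f1c33adf
  after D4: wrote 5B at 0x26 = f1c33adf2b
  after D5: wrote 5B at 0x21 = 3321b77f41
query mem[0x29]=0xdf, mem[0x1c]=0xe0, mem[0x0c]=0xdf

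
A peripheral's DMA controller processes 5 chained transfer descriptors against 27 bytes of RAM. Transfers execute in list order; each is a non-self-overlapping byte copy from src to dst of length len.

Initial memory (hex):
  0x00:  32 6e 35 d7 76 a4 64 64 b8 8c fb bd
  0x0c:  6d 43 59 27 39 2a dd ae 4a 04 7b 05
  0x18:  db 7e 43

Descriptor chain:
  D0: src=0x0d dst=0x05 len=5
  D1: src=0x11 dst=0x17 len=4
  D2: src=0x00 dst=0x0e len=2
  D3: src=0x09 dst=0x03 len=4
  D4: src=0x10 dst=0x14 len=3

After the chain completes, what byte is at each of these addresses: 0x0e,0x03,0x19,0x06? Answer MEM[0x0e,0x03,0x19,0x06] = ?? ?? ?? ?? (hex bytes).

MEM[0x0e,0x03,0x19,0x06] = 32 2a ae 6d

  after D0: wrote 5B at 0x05 = 435927392a
  after D1: wrote 4B at 0x17 = 2addae4a
  after D2: wrote 2B at 0x0e = 326e
  after D3: wrote 4B at 0x03 = 2afbbd6d
  after D4: wrote 3B at 0x14 = 392add
query mem[0x0e]=0x32, mem[0x03]=0x2a, mem[0x19]=0xae, mem[0x06]=0x6d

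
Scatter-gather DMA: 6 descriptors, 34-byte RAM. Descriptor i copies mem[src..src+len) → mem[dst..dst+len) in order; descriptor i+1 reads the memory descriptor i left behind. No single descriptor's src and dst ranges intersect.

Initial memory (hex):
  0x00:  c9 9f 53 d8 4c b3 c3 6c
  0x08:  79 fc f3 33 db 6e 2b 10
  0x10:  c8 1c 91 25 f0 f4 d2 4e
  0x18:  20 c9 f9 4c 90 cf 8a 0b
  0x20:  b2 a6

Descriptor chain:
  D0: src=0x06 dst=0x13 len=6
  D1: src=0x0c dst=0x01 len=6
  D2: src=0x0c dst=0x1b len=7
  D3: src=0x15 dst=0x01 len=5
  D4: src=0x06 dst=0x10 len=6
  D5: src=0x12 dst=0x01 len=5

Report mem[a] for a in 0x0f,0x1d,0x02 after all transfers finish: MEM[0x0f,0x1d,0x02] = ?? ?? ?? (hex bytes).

MEM[0x0f,0x1d,0x02] = 10 2b fc

#0 dst[0x13+6] := {0xc3,0x6c,0x79,0xfc,0xf3,0x33}
#1 dst[0x01+6] := {0xdb,0x6e,0x2b,0x10,0xc8,0x1c}
#2 dst[0x1b+7] := {0xdb,0x6e,0x2b,0x10,0xc8,0x1c,0x91}
#3 dst[0x01+5] := {0x79,0xfc,0xf3,0x33,0xc9}
#4 dst[0x10+6] := {0x1c,0x6c,0x79,0xfc,0xf3,0x33}
#5 dst[0x01+5] := {0x79,0xfc,0xf3,0x33,0xfc}
query mem[0x0f]=0x10, mem[0x1d]=0x2b, mem[0x02]=0xfc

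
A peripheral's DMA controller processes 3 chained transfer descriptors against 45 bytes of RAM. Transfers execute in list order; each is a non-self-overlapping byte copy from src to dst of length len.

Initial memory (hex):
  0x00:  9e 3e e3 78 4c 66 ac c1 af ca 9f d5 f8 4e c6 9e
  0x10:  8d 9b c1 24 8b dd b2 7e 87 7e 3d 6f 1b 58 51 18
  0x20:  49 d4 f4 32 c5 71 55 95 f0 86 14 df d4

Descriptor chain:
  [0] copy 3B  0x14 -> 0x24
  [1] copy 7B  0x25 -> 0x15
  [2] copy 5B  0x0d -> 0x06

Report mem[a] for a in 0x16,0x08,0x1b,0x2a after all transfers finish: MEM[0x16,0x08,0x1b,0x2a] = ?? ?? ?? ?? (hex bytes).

MEM[0x16,0x08,0x1b,0x2a] = b2 9e df 14

#0 dst[0x24+3] := {0x8b,0xdd,0xb2}
#1 dst[0x15+7] := {0xdd,0xb2,0x95,0xf0,0x86,0x14,0xdf}
#2 dst[0x06+5] := {0x4e,0xc6,0x9e,0x8d,0x9b}
query mem[0x16]=0xb2, mem[0x08]=0x9e, mem[0x1b]=0xdf, mem[0x2a]=0x14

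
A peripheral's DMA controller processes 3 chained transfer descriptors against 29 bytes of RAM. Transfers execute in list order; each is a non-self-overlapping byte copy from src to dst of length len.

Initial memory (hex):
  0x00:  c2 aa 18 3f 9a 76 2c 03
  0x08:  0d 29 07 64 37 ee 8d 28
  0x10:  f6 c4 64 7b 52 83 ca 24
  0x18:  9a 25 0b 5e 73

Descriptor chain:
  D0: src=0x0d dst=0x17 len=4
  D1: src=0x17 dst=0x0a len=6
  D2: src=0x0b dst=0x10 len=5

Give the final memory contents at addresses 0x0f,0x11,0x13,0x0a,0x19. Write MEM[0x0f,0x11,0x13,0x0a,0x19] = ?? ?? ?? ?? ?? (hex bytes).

MEM[0x0f,0x11,0x13,0x0a,0x19] = 73 28 5e ee 28

#0 dst[0x17+4] := {0xee,0x8d,0x28,0xf6}
#1 dst[0x0a+6] := {0xee,0x8d,0x28,0xf6,0x5e,0x73}
#2 dst[0x10+5] := {0x8d,0x28,0xf6,0x5e,0x73}
query mem[0x0f]=0x73, mem[0x11]=0x28, mem[0x13]=0x5e, mem[0x0a]=0xee, mem[0x19]=0x28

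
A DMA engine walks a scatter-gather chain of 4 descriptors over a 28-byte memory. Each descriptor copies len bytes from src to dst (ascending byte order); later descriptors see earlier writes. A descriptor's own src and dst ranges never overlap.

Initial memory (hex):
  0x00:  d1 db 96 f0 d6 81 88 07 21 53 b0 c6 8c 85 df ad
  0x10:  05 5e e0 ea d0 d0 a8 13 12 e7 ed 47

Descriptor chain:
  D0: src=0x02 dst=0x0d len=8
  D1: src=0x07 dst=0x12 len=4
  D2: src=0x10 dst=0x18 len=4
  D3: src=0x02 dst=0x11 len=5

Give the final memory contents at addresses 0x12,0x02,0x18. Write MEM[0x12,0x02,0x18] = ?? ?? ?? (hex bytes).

[0] 0x02->0x0d len=8 : 96 f0 d6 81 88 07 21 53
[1] 0x07->0x12 len=4 : 07 21 53 b0
[2] 0x10->0x18 len=4 : 81 88 07 21
[3] 0x02->0x11 len=5 : 96 f0 d6 81 88
query mem[0x12]=0xf0, mem[0x02]=0x96, mem[0x18]=0x81

MEM[0x12,0x02,0x18] = f0 96 81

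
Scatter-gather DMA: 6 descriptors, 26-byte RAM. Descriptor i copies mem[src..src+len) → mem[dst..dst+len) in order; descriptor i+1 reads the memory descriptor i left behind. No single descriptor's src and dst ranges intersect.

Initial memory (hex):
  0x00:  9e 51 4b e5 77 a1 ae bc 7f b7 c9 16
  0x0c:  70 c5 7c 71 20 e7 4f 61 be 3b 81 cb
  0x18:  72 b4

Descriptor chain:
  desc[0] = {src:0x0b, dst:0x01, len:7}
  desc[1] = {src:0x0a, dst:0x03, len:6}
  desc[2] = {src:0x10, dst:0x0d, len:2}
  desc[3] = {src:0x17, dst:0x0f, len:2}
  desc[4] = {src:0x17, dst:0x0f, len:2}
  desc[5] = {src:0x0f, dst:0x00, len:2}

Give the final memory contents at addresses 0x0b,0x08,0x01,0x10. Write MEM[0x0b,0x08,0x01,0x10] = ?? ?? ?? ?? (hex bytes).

MEM[0x0b,0x08,0x01,0x10] = 16 71 72 72

  after D0: wrote 7B at 0x01 = 1670c57c7120e7
  after D1: wrote 6B at 0x03 = c91670c57c71
  after D2: wrote 2B at 0x0d = 20e7
  after D3: wrote 2B at 0x0f = cb72
  after D4: wrote 2B at 0x0f = cb72
  after D5: wrote 2B at 0x00 = cb72
query mem[0x0b]=0x16, mem[0x08]=0x71, mem[0x01]=0x72, mem[0x10]=0x72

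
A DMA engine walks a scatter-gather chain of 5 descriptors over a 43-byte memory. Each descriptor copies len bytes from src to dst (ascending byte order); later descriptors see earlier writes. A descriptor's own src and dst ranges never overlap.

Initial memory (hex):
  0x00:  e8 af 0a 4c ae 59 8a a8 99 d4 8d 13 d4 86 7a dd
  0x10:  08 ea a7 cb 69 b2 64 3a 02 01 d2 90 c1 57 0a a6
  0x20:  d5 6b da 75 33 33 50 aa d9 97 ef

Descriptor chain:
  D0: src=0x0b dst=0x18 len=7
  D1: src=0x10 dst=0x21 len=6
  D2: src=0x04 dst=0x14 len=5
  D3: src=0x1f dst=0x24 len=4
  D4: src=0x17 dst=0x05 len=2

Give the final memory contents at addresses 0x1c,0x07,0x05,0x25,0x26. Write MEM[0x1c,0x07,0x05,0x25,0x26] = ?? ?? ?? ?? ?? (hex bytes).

MEM[0x1c,0x07,0x05,0x25,0x26] = dd a8 a8 d5 08

#0 dst[0x18+7] := {0x13,0xd4,0x86,0x7a,0xdd,0x08,0xea}
#1 dst[0x21+6] := {0x08,0xea,0xa7,0xcb,0x69,0xb2}
#2 dst[0x14+5] := {0xae,0x59,0x8a,0xa8,0x99}
#3 dst[0x24+4] := {0xa6,0xd5,0x08,0xea}
#4 dst[0x05+2] := {0xa8,0x99}
query mem[0x1c]=0xdd, mem[0x07]=0xa8, mem[0x05]=0xa8, mem[0x25]=0xd5, mem[0x26]=0x08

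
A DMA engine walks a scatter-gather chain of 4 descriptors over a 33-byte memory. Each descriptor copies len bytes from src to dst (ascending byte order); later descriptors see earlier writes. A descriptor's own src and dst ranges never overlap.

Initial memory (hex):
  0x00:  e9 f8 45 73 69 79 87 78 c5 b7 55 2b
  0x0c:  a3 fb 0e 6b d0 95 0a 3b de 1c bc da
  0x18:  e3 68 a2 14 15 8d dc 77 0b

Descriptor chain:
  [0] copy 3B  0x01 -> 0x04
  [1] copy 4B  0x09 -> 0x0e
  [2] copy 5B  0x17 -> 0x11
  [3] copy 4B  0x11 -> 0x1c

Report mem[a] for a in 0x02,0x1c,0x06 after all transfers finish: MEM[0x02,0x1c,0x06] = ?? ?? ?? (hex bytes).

#0 dst[0x04+3] := {0xf8,0x45,0x73}
#1 dst[0x0e+4] := {0xb7,0x55,0x2b,0xa3}
#2 dst[0x11+5] := {0xda,0xe3,0x68,0xa2,0x14}
#3 dst[0x1c+4] := {0xda,0xe3,0x68,0xa2}
query mem[0x02]=0x45, mem[0x1c]=0xda, mem[0x06]=0x73

MEM[0x02,0x1c,0x06] = 45 da 73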